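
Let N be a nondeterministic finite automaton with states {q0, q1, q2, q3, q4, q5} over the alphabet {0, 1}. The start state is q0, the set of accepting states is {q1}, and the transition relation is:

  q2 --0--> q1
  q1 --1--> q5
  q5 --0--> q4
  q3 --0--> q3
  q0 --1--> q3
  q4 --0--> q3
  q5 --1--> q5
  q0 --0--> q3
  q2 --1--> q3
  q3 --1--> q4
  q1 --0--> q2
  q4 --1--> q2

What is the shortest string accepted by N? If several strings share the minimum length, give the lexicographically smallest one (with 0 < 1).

A breadth-first search from q0 reaches an accepting state first via the path q0 → q3 → q4 → q2 → q1 on input 0110.
No string of length < 4 is accepted (BFS exhausts all shorter strings without reaching an accepting state), and 0110 is the lexicographically least accepting string of length 4.

0110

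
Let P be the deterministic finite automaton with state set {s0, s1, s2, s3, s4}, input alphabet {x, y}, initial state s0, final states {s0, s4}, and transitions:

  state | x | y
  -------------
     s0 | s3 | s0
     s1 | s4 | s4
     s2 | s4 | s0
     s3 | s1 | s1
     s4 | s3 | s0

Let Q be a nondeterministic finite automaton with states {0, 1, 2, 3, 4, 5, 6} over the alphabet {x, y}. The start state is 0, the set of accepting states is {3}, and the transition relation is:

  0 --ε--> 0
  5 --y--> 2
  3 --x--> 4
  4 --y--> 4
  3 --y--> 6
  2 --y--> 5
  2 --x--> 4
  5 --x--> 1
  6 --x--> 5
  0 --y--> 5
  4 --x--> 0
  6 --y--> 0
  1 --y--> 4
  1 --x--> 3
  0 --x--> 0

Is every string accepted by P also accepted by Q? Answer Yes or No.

No

The empty string ε is in L(P) but not in L(Q).
So L(P) ⊄ L(Q).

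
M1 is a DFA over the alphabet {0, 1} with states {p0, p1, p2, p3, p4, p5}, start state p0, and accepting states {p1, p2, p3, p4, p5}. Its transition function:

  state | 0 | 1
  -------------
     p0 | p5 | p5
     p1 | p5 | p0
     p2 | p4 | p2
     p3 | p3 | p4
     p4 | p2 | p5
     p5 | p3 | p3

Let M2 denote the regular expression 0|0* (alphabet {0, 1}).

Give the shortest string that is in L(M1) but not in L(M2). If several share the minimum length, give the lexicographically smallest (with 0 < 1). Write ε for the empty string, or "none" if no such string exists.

The string 1 is accepted by M1 but not by M2.
No shorter string lies in the difference, and 1 is the lexicographically first length-1 string in L(M1) \ L(M2).

1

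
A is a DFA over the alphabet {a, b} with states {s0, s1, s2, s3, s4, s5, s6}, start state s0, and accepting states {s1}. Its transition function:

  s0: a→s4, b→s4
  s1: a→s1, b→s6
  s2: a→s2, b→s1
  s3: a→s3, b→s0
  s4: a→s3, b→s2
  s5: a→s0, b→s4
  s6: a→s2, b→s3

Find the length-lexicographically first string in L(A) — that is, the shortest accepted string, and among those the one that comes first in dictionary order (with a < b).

A breadth-first search from s0 reaches an accepting state first via the path s0 → s4 → s2 → s1 on input abb.
No string of length < 3 is accepted (BFS exhausts all shorter strings without reaching an accepting state), and abb is the lexicographically least accepting string of length 3.

abb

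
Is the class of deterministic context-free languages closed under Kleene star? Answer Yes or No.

L = {c aⁿbⁿ : n≥0} ∪ {cc aⁿb²ⁿ : n≥0} is a DCFL (the number of leading c's fixes which ratio the DPDA checks), but L* is not. Every word of L starts with c, so in a factorisation of the string cc aⁱbʲ (i≥1) into words of L each factor begins at one of the two c's: either the whole string is a single word of L (forcing j = 2i), or it splits as c · (c aⁱbʲ) with c ∈ L (take n = 0) and c aⁱbʲ ∈ L (forcing j = i). Thus L* ∩ cca⁺b* = {cc aⁿbⁿ : n≥1} ∪ {cc aⁿb²ⁿ : n≥1}. A DPDA for L* would give one for this intersection with a regular set, and, started from its configuration after reading cc, one for {aⁿbⁿ : n≥1} ∪ {aⁿb²ⁿ : n≥1}, which no deterministic PDA accepts (a DPDA for it would have a single run on aⁿb²ⁿ, accepting after the prefix aⁿbⁿ and accepting again after n more b's; an ordinary PDA that simulates it on a's and b's and, at any moment when it is accepting, may switch to reading only a fresh letter d while feeding each d to the simulation as a b, would accept aⁱbʲdᵏ (k≥1) exactly when both aⁱbʲ and aⁱbʲ⁺ᵏ are in the language, i.e. its language intersected with the regular set a*b*d⁺ would be exactly {aⁿbⁿdⁿ : n≥1} — impossible, since context-free languages are closed under intersection with regular sets and {aⁿbⁿdⁿ} is not context-free). So L* is not a DCFL.

No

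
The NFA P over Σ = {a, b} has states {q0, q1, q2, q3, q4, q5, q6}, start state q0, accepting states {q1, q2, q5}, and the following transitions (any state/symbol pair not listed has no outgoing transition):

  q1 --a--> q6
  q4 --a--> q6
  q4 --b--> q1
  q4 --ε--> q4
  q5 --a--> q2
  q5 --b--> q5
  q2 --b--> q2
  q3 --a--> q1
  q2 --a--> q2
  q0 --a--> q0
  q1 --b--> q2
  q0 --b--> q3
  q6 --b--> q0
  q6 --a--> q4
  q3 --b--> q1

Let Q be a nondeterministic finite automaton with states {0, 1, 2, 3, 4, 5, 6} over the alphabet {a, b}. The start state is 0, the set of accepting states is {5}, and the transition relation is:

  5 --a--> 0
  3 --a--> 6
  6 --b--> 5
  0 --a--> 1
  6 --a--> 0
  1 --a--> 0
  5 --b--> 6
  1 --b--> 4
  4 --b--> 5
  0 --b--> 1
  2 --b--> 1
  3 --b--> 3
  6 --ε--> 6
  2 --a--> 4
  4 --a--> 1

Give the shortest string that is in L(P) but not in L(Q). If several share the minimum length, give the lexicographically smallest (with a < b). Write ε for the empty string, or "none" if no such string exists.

ba

The string ba is accepted by P but not by Q.
No shorter string lies in the difference, and ba is the lexicographically first length-2 string in L(P) \ L(Q).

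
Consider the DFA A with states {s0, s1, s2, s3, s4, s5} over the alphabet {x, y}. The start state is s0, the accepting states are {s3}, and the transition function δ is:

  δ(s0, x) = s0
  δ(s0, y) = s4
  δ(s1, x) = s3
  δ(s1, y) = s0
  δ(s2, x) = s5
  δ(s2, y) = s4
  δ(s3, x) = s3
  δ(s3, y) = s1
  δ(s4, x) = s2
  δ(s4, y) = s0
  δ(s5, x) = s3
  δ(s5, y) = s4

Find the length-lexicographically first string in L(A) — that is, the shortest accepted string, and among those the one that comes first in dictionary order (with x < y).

A breadth-first search from s0 reaches an accepting state first via the path s0 → s4 → s2 → s5 → s3 on input yxxx.
No string of length < 4 is accepted (BFS exhausts all shorter strings without reaching an accepting state), and yxxx is the lexicographically least accepting string of length 4.

yxxx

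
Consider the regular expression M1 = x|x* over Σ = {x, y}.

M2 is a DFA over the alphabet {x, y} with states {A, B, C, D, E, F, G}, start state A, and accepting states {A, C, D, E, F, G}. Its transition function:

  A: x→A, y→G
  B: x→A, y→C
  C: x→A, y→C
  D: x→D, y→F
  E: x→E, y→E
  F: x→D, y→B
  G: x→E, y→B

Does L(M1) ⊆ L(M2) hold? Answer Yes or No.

Converting the expression M1 to a DFA (subset construction, then merging equivalent states) gives the minimal DFA with states {r0, r1}, start state r0, accepting states {r0} and transitions r0: x→r0, y→r1; r1: x→r1, y→r1.
Exploring the product automaton M1 × M2 from the start pair (r0, A), following both machines on each input symbol, reaches 6 state pairs: (r0, A), (r1, G), (r1, E), (r1, B), (r1, A), (r1, C).
M1 accepts in {r0} and M2 accepts in {A, C, D, E, F, G}. The reachable pairs whose M1-component is accepting are (r0, A); in each of them the M2-component is accepting too, so the product for L(M1) \ L(M2) (M1-component accepting, M2-component rejecting) has no reachable accepting pair and the difference is empty.
Hence every string in L(M1) is also in L(M2).

Yes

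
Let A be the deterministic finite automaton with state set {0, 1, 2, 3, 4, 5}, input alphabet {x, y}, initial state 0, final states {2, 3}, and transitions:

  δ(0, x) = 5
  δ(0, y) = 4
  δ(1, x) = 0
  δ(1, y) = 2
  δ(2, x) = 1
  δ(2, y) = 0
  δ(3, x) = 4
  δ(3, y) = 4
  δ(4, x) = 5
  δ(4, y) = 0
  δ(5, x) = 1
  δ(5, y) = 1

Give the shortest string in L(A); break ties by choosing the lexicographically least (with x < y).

A breadth-first search from 0 reaches an accepting state first via the path 0 → 5 → 1 → 2 on input xxy.
No string of length < 3 is accepted (BFS exhausts all shorter strings without reaching an accepting state), and xxy is the lexicographically least accepting string of length 3.

xxy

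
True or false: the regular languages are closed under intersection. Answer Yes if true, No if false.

Run DFAs for L₁ and L₂ in parallel: the product automaton with state set Q₁ × Q₂, start (q₁, q₂) and accepting set F₁ × F₂ recognises L₁ ∩ L₂.
So the regular languages are closed under intersection.

Yes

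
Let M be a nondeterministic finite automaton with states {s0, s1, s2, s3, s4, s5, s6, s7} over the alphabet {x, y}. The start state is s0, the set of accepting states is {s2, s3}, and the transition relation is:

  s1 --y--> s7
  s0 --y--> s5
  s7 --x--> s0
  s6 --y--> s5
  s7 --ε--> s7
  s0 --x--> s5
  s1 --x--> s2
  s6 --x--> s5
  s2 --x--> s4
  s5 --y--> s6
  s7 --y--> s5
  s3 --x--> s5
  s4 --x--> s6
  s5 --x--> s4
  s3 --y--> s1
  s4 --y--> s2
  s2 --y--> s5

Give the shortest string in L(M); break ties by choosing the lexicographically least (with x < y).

A breadth-first search from s0 reaches an accepting state first via the path s0 → s5 → s4 → s2 on input xxy.
No string of length < 3 is accepted (BFS exhausts all shorter strings without reaching an accepting state), and xxy is the lexicographically least accepting string of length 3.

xxy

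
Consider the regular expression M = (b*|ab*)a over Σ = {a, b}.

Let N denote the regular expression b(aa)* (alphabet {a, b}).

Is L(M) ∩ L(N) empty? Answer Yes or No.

Yes

Converting the expression M to a DFA (subset construction, then merging equivalent states) gives the minimal DFA with states {m0, m1, m2, m3, m4}, start state m0, accepting states {m1, m3} and transitions m0: a→m1, b→m2; m1: a→m3, b→m2; m2: a→m3, b→m2; m3: a→m4, b→m4; m4: a→m4, b→m4.
Converting the expression N to a DFA (subset construction, then merging equivalent states) gives the minimal DFA with states {n0, n1, n2, n3}, start state n0, accepting states {n2} and transitions n0: a→n1, b→n2; n1: a→n1, b→n1; n2: a→n3, b→n1; n3: a→n2, b→n1.
Exploring the product automaton M × N from the start pair (m0, n0), following both machines on each input symbol, reaches 9 state pairs: (m0, n0), (m1, n1), (m2, n2), (m3, n1), (m2, n1), (m3, n3), (m4, n1), (m4, n2), (m4, n3).
M accepts in {m1, m3} and N accepts in {n2}; no reachable pair has both components accepting, so no string drives both machines to acceptance simultaneously and L(M) ∩ L(N) = ∅.
So no string is accepted by both, and the intersection is empty.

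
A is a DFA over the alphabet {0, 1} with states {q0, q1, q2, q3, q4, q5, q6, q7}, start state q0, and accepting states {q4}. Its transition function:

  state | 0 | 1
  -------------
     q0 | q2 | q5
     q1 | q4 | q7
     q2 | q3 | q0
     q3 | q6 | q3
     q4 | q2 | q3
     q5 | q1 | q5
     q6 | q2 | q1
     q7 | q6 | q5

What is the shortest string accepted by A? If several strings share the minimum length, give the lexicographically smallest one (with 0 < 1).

A breadth-first search from q0 reaches an accepting state first via the path q0 → q5 → q1 → q4 on input 100.
No string of length < 3 is accepted (BFS exhausts all shorter strings without reaching an accepting state), and 100 is the lexicographically least accepting string of length 3.

100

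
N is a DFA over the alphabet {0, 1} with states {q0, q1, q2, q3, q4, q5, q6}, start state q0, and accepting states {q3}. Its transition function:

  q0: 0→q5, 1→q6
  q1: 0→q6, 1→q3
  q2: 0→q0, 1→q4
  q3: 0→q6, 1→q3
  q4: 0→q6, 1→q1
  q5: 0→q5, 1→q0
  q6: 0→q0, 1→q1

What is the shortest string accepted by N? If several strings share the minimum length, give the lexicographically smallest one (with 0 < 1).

A breadth-first search from q0 reaches an accepting state first via the path q0 → q6 → q1 → q3 on input 111.
No string of length < 3 is accepted (BFS exhausts all shorter strings without reaching an accepting state), and 111 is the lexicographically least accepting string of length 3.

111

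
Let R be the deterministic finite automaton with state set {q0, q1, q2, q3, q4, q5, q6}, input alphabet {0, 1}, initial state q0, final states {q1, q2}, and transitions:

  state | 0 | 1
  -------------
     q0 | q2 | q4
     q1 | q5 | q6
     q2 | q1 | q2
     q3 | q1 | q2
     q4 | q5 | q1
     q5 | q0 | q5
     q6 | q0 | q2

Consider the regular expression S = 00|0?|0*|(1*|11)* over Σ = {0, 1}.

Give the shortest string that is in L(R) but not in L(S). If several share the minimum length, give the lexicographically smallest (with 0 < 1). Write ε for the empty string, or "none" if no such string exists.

The string 01 is accepted by R but not by S.
No shorter string lies in the difference, and 01 is the lexicographically first length-2 string in L(R) \ L(S).

01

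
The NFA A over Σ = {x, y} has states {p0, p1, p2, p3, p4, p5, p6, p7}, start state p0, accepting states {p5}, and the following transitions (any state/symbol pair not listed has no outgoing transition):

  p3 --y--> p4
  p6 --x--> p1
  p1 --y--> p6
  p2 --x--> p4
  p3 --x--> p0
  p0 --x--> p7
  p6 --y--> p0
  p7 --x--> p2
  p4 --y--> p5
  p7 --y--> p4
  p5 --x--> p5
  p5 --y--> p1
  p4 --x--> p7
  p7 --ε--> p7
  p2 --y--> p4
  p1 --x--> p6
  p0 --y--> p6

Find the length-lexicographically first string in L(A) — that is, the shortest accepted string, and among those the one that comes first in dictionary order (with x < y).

A breadth-first search from p0 reaches an accepting state first via the path p0 → p7 → p4 → p5 on input xyy.
No string of length < 3 is accepted (BFS exhausts all shorter strings without reaching an accepting state), and xyy is the lexicographically least accepting string of length 3.

xyy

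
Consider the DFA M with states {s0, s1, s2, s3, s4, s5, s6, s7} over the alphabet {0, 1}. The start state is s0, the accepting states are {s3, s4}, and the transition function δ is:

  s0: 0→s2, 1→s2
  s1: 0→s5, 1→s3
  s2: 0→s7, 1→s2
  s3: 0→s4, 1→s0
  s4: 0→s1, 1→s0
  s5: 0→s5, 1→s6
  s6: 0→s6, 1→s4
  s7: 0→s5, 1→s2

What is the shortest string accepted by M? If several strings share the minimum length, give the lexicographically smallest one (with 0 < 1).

00011

A breadth-first search from s0 reaches an accepting state first via the path s0 → s2 → s7 → s5 → s6 → s4 on input 00011.
No string of length < 5 is accepted (BFS exhausts all shorter strings without reaching an accepting state), and 00011 is the lexicographically least accepting string of length 5.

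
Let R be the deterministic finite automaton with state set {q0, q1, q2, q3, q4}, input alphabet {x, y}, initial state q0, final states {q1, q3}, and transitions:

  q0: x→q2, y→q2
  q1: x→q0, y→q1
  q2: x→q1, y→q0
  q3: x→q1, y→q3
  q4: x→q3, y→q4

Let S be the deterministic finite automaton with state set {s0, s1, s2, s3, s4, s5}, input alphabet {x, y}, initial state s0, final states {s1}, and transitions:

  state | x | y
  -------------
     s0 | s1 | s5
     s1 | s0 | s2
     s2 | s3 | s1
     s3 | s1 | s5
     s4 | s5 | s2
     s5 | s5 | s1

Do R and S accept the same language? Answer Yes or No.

The string xx is accepted by R but rejected by S.
So L(R) ≠ L(S).

No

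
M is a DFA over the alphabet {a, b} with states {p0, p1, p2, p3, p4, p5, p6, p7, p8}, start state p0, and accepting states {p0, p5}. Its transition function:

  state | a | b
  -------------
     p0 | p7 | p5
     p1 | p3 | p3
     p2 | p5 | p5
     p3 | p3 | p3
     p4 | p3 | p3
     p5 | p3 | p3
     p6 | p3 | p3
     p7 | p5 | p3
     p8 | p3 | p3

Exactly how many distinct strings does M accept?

The useful subgraph on states {p0, p5, p7} is acyclic, so L(M) is finite; the longest accepting path visits 3 useful states, giving maximum string length 2.
Counting accepting paths from p0 by length: 1 of length 0, 1 of length 1, 1 of length 2. Total 3.

3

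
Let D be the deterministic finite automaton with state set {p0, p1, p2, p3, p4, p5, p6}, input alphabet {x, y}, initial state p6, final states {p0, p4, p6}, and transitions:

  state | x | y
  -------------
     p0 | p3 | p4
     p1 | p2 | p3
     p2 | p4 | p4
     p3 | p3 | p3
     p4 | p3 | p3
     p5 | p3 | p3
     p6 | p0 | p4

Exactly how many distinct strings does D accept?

The useful subgraph on states {p0, p4, p6} is acyclic, so L(D) is finite; the longest accepting path visits 3 useful states, giving maximum string length 2.
Counting accepting paths from p6 by length: 1 of length 0, 2 of length 1, 1 of length 2. Total 4.

4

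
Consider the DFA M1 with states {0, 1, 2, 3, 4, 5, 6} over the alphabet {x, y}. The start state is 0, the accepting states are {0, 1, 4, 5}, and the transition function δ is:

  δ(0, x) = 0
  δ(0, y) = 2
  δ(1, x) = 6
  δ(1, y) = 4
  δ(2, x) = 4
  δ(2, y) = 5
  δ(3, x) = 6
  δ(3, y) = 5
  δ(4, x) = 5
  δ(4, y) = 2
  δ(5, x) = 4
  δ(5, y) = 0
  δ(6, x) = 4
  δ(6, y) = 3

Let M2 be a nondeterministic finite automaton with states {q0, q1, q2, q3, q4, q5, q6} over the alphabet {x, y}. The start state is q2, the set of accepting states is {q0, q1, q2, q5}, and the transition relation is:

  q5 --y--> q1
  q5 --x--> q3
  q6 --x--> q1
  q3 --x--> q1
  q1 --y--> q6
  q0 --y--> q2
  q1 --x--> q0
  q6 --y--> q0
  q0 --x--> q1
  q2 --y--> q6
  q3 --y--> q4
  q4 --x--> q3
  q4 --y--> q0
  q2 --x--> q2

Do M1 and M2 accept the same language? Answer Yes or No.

Yes

Exploring the product automaton M1 × M2 from the start pair (0, q2), following both machines on each input symbol, reaches 4 state pairs: (0, q2), (2, q6), (4, q1), (5, q0).
M1 accepts in {0, 1, 4, 5} and M2 accepts in {q0, q1, q2, q5}. In every reachable pair the two components are either both accepting — (0, q2), (4, q1), (5, q0) — or both non-accepting, so no string is accepted by exactly one of the machines: L(M1) \ L(M2) and L(M2) \ L(M1) are both empty.
Hence every string is accepted by M1 iff it is accepted by M2, and the two languages coincide.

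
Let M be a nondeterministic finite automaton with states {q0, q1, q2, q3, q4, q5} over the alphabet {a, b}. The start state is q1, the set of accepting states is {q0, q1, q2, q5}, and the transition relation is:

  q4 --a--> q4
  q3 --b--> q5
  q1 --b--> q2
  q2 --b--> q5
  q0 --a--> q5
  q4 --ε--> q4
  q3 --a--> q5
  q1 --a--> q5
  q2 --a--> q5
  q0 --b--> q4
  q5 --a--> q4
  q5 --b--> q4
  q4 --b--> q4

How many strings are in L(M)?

5

The useful subgraph on states {q1, q2, q5} is acyclic, so L(M) is finite; the longest accepting path visits 3 useful states, giving maximum string length 2.
Counting accepting paths from q1 by length: 1 of length 0, 2 of length 1, 2 of length 2. Total 5.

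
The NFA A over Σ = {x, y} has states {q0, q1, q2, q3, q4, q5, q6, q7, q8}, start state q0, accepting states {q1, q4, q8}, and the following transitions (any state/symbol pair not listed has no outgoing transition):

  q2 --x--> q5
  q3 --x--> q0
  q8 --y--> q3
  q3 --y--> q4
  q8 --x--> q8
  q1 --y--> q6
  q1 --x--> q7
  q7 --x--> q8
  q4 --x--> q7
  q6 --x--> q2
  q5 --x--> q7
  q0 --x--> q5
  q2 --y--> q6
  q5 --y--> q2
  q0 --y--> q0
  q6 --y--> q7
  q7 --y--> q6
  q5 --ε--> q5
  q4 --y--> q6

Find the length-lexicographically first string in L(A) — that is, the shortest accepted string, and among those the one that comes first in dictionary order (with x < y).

A breadth-first search from q0 reaches an accepting state first via the path q0 → q5 → q7 → q8 on input xxx.
No string of length < 3 is accepted (BFS exhausts all shorter strings without reaching an accepting state), and xxx is the lexicographically least accepting string of length 3.

xxx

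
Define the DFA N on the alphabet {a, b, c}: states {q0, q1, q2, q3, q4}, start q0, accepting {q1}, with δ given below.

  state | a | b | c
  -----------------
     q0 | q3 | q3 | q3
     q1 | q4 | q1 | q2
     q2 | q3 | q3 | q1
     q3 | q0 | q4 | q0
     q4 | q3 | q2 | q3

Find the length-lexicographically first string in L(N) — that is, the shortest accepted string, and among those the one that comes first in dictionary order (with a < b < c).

abbc

A breadth-first search from q0 reaches an accepting state first via the path q0 → q3 → q4 → q2 → q1 on input abbc.
No string of length < 4 is accepted (BFS exhausts all shorter strings without reaching an accepting state), and abbc is the lexicographically least accepting string of length 4.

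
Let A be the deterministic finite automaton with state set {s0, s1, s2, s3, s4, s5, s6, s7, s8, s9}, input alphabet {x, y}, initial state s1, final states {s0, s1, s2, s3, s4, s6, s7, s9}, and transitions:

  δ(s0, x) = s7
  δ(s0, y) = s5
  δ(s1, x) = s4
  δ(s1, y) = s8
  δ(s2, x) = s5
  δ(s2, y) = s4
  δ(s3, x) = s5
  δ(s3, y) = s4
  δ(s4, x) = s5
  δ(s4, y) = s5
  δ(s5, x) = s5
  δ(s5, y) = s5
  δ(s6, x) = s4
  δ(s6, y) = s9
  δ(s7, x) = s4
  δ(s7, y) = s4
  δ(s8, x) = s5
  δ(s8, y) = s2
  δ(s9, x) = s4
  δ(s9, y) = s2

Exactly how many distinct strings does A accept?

4

The useful subgraph on states {s1, s2, s4, s8} is acyclic, so L(A) is finite; the longest accepting path visits 4 useful states, giving maximum string length 3.
Counting accepting paths from s1 by length: 1 of length 0, 1 of length 1, 1 of length 2, 1 of length 3. Total 4.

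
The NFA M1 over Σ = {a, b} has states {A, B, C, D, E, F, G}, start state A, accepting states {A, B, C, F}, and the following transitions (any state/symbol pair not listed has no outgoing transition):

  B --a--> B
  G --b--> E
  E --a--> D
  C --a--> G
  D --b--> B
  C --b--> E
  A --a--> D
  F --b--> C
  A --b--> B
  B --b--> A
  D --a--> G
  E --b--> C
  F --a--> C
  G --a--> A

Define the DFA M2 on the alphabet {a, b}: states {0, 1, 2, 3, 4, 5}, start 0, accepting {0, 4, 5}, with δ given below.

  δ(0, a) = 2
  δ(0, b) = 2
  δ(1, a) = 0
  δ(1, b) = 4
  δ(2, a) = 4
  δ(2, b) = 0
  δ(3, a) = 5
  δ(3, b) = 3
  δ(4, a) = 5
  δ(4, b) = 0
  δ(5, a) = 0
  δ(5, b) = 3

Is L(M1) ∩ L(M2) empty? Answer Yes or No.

The empty string ε is accepted by both M1 and M2.
Hence L(M1) ∩ L(M2) ≠ ∅.

No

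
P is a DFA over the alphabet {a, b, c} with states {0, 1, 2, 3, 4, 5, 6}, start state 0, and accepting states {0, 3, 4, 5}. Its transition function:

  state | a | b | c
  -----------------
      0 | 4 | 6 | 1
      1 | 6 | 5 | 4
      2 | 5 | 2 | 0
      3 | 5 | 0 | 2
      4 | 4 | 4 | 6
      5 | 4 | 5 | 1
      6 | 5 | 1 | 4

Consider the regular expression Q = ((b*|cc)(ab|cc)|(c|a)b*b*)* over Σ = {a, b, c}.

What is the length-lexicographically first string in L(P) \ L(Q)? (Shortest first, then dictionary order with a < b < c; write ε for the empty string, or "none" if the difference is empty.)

The string ba is accepted by P but not by Q.
No shorter string lies in the difference, and ba is the lexicographically first length-2 string in L(P) \ L(Q).

ba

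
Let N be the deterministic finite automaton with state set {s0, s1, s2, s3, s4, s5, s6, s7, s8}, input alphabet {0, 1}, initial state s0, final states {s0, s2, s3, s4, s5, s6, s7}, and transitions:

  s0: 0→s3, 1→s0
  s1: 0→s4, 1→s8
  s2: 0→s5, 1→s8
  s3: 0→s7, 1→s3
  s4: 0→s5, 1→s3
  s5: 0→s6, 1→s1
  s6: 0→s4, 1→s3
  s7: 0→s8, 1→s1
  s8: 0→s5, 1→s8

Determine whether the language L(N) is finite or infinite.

infinite

State s0 is reachable from the start and can reach an accepting state, and it lies on the cycle s0 → s0.
Traversing that cycle any number of times yields accepted strings of unbounded length, so the language is infinite.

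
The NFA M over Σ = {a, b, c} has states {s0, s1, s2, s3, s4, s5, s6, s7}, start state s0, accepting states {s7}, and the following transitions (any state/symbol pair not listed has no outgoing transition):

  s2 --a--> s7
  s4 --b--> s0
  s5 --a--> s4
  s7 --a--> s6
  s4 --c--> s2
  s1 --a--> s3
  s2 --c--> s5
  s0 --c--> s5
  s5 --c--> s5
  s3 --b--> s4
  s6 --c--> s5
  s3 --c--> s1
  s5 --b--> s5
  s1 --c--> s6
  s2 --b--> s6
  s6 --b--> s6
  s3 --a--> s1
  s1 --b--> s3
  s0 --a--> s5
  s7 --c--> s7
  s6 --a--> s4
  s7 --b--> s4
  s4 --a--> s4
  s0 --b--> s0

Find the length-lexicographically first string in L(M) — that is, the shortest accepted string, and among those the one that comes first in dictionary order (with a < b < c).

aaca

A breadth-first search from s0 reaches an accepting state first via the path s0 → s5 → s4 → s2 → s7 on input aaca.
No string of length < 4 is accepted (BFS exhausts all shorter strings without reaching an accepting state), and aaca is the lexicographically least accepting string of length 4.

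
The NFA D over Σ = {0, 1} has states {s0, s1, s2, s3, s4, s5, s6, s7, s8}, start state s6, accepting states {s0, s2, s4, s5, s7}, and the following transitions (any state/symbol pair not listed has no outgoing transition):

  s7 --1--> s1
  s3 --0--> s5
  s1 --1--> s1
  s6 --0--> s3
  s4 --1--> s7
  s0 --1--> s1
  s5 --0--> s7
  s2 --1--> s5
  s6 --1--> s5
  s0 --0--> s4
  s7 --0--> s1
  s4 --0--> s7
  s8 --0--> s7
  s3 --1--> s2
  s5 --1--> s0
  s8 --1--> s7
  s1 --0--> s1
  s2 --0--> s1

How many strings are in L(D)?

19

The useful subgraph on states {s0, s2, s3, s4, s5, s6, s7} is acyclic, so L(D) is finite; the longest accepting path visits 7 useful states, giving maximum string length 6.
Counting accepting paths from s6 by length: 1 of length 1, 4 of length 2, 4 of length 3, 5 of length 4, 3 of length 5, 2 of length 6. Total 19.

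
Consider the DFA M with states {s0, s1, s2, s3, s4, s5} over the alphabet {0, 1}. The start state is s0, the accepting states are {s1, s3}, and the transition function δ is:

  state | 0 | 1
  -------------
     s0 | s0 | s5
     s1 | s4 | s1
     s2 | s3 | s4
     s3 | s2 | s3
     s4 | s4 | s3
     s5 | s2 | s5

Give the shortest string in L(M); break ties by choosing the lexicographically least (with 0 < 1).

A breadth-first search from s0 reaches an accepting state first via the path s0 → s5 → s2 → s3 on input 100.
No string of length < 3 is accepted (BFS exhausts all shorter strings without reaching an accepting state), and 100 is the lexicographically least accepting string of length 3.

100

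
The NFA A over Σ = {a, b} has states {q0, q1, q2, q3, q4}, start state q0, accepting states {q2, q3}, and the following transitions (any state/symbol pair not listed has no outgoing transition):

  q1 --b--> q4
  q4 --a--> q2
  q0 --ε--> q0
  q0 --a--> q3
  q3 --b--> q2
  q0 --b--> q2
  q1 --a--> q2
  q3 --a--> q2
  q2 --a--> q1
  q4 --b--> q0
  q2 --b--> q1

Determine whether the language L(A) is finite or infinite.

State q2 is reachable from the start and can reach an accepting state, and it lies on the cycle q2 → q1 → q2.
Traversing that cycle any number of times yields accepted strings of unbounded length, so the language is infinite.

infinite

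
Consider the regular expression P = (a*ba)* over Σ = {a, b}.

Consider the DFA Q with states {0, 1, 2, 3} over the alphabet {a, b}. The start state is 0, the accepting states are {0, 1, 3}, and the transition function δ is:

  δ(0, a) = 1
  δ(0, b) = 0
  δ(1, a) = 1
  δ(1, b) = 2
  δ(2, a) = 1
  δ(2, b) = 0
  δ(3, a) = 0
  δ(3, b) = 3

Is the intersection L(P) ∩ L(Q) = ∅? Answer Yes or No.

The empty string ε is accepted by both P and Q.
Hence L(P) ∩ L(Q) ≠ ∅.

No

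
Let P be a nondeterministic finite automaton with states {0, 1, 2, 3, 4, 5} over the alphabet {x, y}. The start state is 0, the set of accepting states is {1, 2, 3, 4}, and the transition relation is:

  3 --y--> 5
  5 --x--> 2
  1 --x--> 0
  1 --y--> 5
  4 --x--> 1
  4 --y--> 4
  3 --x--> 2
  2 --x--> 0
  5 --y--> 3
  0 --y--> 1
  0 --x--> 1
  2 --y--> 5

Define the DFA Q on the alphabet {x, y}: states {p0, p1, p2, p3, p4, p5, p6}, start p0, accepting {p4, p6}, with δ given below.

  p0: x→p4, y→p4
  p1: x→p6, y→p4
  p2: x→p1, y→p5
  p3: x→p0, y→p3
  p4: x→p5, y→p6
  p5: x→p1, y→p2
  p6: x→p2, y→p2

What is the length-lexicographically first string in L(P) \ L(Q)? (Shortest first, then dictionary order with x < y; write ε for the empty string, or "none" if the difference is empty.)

The string xxx is accepted by P but not by Q.
No shorter string lies in the difference, and xxx is the lexicographically first length-3 string in L(P) \ L(Q).

xxx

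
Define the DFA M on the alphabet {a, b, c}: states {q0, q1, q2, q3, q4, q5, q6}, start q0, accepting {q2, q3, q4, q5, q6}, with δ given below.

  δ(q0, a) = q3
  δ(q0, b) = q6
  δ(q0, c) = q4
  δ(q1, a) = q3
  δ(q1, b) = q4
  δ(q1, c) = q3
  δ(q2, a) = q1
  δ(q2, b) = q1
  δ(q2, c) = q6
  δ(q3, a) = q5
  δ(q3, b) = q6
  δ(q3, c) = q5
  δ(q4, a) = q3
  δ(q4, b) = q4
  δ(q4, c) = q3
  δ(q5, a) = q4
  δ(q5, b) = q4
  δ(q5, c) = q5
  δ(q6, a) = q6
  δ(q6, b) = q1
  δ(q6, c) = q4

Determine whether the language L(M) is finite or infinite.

State q3 is reachable from the start and can reach an accepting state, and it lies on the cycle q3 → q5 → q4 → q3.
Traversing that cycle any number of times yields accepted strings of unbounded length, so the language is infinite.

infinite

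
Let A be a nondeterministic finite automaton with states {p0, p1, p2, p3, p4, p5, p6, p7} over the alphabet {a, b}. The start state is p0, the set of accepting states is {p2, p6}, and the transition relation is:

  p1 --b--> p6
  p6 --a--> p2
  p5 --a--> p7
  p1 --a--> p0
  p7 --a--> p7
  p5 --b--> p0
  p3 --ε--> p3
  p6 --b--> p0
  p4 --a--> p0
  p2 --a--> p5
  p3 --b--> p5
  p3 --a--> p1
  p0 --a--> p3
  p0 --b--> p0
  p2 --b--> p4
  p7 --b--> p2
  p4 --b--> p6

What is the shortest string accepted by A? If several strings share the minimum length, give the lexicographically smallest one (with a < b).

aab

A breadth-first search from p0 reaches an accepting state first via the path p0 → p3 → p1 → p6 on input aab.
No string of length < 3 is accepted (BFS exhausts all shorter strings without reaching an accepting state), and aab is the lexicographically least accepting string of length 3.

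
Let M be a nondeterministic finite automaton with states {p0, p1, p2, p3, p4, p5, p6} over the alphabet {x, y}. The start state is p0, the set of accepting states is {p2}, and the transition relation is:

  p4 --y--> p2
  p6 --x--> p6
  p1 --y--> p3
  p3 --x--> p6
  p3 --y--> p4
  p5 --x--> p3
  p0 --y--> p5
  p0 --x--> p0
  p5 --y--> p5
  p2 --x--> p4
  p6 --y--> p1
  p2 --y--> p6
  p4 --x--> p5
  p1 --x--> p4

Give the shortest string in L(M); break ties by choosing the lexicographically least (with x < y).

yxyy

A breadth-first search from p0 reaches an accepting state first via the path p0 → p5 → p3 → p4 → p2 on input yxyy.
No string of length < 4 is accepted (BFS exhausts all shorter strings without reaching an accepting state), and yxyy is the lexicographically least accepting string of length 4.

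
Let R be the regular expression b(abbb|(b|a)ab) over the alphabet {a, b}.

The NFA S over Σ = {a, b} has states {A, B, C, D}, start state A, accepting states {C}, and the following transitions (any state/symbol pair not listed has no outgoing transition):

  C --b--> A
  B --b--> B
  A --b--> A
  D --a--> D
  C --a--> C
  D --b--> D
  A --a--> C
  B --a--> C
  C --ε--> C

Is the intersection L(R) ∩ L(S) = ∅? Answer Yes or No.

Converting the expression R to a DFA (subset construction, then merging equivalent states) gives the minimal DFA with states {r0, r1, r2, r3, r4, r5, r6, r7}, start state r0, accepting states {r7} and transitions r0: a→r1, b→r2; r1: a→r1, b→r1; r2: a→r3, b→r4; r3: a→r5, b→r6; r4: a→r5, b→r1; r5: a→r1, b→r7; r6: a→r1, b→r5; r7: a→r1, b→r1.
Exploring the product automaton R × S from the start pair (r0, A), following both machines on each input symbol, reaches 10 state pairs: (r0, A), (r1, C), (r2, A), (r1, A), (r3, C), (r4, A), (r5, C), (r6, A), (r7, A), (r5, A).
R accepts in {r7} and S accepts in {C}; no reachable pair has both components accepting, so no string drives both machines to acceptance simultaneously and L(R) ∩ L(S) = ∅.
So no string is accepted by both, and the intersection is empty.

Yes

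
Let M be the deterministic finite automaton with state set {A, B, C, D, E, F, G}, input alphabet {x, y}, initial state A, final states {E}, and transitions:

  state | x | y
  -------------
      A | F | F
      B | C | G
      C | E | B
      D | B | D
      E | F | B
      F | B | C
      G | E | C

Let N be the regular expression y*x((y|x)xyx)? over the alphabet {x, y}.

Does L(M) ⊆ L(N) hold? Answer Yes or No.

No

The string xyx is in L(M) but not in L(N).
So L(M) ⊄ L(N).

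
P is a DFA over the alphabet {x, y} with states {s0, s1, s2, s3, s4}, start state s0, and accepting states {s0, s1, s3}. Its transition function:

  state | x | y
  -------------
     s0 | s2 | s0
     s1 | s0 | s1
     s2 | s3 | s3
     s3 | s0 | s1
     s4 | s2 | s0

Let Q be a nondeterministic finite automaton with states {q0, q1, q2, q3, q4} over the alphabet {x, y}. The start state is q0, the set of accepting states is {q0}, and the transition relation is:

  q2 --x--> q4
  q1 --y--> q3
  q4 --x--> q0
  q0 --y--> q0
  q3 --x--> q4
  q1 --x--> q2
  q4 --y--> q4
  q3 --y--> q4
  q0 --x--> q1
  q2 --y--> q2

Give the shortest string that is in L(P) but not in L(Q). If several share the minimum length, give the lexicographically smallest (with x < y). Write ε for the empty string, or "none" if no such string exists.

xx

The string xx is accepted by P but not by Q.
No shorter string lies in the difference, and xx is the lexicographically first length-2 string in L(P) \ L(Q).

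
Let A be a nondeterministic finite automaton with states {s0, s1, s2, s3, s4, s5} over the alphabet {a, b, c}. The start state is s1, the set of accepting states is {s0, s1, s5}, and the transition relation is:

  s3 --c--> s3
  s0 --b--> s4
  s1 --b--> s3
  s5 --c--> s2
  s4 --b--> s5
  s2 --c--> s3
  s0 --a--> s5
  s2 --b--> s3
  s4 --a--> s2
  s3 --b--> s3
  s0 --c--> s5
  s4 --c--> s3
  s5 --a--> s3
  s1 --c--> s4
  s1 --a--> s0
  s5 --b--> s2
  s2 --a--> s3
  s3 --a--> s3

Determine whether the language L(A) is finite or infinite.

finite

The useful states (reachable from s1 and able to reach an accepting state) are {s0, s1, s4, s5}.
Restricted to these states the transition graph has no cycle, so every accepting path has bounded length and L is finite.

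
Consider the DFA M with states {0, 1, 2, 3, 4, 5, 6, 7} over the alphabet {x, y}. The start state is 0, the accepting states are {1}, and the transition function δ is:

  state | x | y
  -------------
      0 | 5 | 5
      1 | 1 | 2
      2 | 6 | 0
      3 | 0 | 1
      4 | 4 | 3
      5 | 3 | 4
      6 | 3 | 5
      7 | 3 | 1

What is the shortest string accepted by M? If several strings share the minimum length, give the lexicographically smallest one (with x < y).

A breadth-first search from 0 reaches an accepting state first via the path 0 → 5 → 3 → 1 on input xxy.
No string of length < 3 is accepted (BFS exhausts all shorter strings without reaching an accepting state), and xxy is the lexicographically least accepting string of length 3.

xxy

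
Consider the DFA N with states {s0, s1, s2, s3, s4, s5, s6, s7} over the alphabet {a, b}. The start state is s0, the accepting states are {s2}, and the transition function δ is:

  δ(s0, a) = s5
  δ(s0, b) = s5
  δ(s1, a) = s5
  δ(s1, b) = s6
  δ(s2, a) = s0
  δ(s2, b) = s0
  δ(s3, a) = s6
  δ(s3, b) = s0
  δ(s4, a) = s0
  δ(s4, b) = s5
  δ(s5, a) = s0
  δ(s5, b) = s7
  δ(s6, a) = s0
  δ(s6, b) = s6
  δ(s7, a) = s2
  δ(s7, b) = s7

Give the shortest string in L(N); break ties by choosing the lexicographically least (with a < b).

aba

A breadth-first search from s0 reaches an accepting state first via the path s0 → s5 → s7 → s2 on input aba.
No string of length < 3 is accepted (BFS exhausts all shorter strings without reaching an accepting state), and aba is the lexicographically least accepting string of length 3.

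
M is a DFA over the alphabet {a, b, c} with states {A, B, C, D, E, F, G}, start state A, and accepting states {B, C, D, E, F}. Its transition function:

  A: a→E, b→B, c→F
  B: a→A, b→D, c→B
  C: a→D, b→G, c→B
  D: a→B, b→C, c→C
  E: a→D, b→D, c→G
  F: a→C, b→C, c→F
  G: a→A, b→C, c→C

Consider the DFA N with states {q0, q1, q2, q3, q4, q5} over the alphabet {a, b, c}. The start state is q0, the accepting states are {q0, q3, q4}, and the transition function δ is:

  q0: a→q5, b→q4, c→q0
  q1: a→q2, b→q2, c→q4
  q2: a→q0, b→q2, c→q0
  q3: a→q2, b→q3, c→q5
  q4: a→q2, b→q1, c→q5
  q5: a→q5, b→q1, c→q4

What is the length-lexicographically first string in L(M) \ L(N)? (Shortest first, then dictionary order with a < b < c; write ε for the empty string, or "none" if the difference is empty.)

The string a is accepted by M but not by N.
No shorter string lies in the difference, and a is the lexicographically first length-1 string in L(M) \ L(N).

a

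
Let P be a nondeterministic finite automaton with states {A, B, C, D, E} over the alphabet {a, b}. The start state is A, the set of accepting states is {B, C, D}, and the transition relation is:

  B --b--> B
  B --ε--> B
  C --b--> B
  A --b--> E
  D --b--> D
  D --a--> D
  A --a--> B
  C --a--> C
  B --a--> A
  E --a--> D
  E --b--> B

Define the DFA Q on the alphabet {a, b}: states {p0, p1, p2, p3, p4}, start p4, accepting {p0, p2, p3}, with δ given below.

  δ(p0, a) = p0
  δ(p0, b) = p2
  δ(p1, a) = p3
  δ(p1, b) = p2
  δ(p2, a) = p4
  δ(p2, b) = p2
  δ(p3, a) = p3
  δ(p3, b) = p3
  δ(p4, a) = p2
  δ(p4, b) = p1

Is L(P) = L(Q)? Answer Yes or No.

Exploring the product automaton P × Q from the start pair (A, p4), following both machines on each input symbol, reaches 4 state pairs: (A, p4), (B, p2), (E, p1), (D, p3).
P accepts in {B, C, D} and Q accepts in {p0, p2, p3}. In every reachable pair the two components are either both accepting — (B, p2), (D, p3) — or both non-accepting, so no string is accepted by exactly one of the machines: L(P) \ L(Q) and L(Q) \ L(P) are both empty.
Hence every string is accepted by P iff it is accepted by Q, and the two languages coincide.

Yes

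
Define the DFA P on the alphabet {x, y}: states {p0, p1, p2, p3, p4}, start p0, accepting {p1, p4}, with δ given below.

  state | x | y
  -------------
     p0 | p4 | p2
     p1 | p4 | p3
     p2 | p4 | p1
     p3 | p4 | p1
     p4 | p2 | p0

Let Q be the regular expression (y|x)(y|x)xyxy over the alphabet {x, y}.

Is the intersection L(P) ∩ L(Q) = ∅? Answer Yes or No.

Converting the expression Q to a DFA (subset construction, then merging equivalent states) gives the minimal DFA with states {q0, q1, q2, q3, q4, q5, q6, q7}, start state q0, accepting states {q7} and transitions q0: x→q1, y→q1; q1: x→q2, y→q2; q2: x→q3, y→q4; q3: x→q4, y→q5; q4: x→q4, y→q4; q5: x→q6, y→q4; q6: x→q4, y→q7; q7: x→q4, y→q4.
Exploring the product automaton P × Q from the start pair (p0, q0), following both machines on each input symbol, reaches 18 state pairs: (p0, q0), (p4, q1), (p2, q1), (p2, q2), (p0, q2), (p4, q2), (p1, q2), (p4, q3), (p1, q4), (p2, q4), (p2, q3), (p0, q4), (p3, q4), (p0, q5), (p4, q4), (p1, q5), (p4, q6), (p0, q7).
P accepts in {p1, p4} and Q accepts in {q7}; no reachable pair has both components accepting, so no string drives both machines to acceptance simultaneously and L(P) ∩ L(Q) = ∅.
So no string is accepted by both, and the intersection is empty.

Yes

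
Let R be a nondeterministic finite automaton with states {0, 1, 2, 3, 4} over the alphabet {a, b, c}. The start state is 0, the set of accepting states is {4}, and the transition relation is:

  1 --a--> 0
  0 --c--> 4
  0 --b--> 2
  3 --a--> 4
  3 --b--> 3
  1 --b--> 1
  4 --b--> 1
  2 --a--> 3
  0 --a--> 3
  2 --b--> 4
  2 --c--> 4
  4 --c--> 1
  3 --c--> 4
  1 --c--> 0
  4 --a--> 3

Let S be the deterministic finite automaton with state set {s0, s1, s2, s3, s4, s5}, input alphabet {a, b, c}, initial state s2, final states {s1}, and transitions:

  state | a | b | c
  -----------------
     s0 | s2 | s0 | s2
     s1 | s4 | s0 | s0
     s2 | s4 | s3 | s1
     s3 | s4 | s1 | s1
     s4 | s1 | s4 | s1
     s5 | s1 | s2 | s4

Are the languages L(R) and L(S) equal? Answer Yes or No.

Exploring the product automaton R × S from the start pair (0, s2), following both machines on each input symbol, reaches 5 state pairs: (0, s2), (3, s4), (2, s3), (4, s1), (1, s0).
R accepts in {4} and S accepts in {s1}. In every reachable pair the two components are either both accepting — (4, s1) — or both non-accepting, so no string is accepted by exactly one of the machines: L(R) \ L(S) and L(S) \ L(R) are both empty.
Hence every string is accepted by R iff it is accepted by S, and the two languages coincide.

Yes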